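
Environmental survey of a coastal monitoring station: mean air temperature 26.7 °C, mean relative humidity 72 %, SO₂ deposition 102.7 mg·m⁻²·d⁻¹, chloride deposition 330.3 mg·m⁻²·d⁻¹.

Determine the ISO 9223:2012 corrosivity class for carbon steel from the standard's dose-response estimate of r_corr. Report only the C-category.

carbon steel: f(T) = -0.054·(T−10) [T>10 °C] = -0.9018
  SO₂ term: 1.77·102.7^0.52·exp(0.02·72-0.9018) = 33.71
  Sd branch = 0.102·Sd^0.62·e^(0.033·RH+0.04·T) = 116.4 μm/a
  r_corr = 33.71 + 116.4 = 150.1 μm/a
Category bounds: 80…200 μm/a bracket r_corr ⇒ C5

C5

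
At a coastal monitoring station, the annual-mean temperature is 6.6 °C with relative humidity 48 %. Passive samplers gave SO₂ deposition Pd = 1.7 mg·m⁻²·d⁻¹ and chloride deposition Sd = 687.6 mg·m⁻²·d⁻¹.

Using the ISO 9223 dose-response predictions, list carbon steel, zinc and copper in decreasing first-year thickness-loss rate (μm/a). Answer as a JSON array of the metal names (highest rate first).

carbon steel: temperature factor f = +0.150·(-3.4) = -0.5100
  sulphur-dioxide contribution → 3.658 μm/a
  chloride contribution → 37.18 μm/a
  total first-year rate 40.84 μm/a
zinc: temperature factor f = +0.038·(-3.4) = -0.1292
  sulphur-dioxide contribution → 0.1303 μm/a
  chloride contribution → 1.865 μm/a
  ⇒ r_corr(zinc) = 1.995 μm/a
copper: temperature factor f = +0.126·(-3.4) = -0.4284
  sulphur-dioxide contribution → 0.06731 μm/a
  chloride contribution → 0.4653 μm/a
  ⇒ r_corr(copper) = 0.5326 μm/a
Ordering by μm/a: carbon steel (40.8) > zinc (2) > copper (0.533)

["carbon steel", "zinc", "copper"]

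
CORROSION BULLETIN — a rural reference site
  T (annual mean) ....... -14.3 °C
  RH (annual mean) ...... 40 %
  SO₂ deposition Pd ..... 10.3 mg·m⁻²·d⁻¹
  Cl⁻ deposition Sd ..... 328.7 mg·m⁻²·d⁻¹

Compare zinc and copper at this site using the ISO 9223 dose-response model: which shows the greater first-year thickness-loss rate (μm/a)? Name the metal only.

zinc: temperature factor f = +0.038·(-24.3) = -0.9234
  SO₂ term: 0.0129·10.3^0.44·exp(0.046·40-0.9234) = 0.09001
  Sd branch = 0.0175·Sd^0.57·e^(0.008·RH+0.085·T) = 0.1944 μm/a
  r_corr = 0.09001 + 0.1944 = 0.2844 μm/a
copper: T≤10 °C ⇒ hinge +0.126·(-14.3−10) = -3.0618
  SO₂ term: 0.0053·10.3^0.26·exp(0.059·40-3.0618) = 0.004818
  Cl⁻ term: 0.01025·328.7^0.27·exp(0.036·40+0.049·-14.3) = 0.1026
  r_corr = 0.004818 + 0.1026 = 0.1075 μm/a
Ordering by μm/a: zinc (0.284) > copper (0.107)

zinc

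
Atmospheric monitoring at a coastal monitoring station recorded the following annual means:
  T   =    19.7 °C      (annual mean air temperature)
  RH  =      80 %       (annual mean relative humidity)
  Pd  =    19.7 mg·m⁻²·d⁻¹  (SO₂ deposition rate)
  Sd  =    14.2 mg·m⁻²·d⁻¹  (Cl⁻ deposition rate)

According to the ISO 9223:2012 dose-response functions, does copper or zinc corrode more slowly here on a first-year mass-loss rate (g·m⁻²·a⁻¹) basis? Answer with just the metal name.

copper: f(T) = -0.080·(T−10) [T>10 °C] = -0.7760
  sulphur-dioxide contribution → 0.5939 μm/a
  chloride contribution → 0.9814 μm/a
  ⇒ r_corr(copper) = 1.575 μm/a
  mass loss = 1.575 μm/a × 8.96 g/cm³ = 14.11 g·m⁻²·a⁻¹
zinc: f(T) = -0.071·(T−10) [T>10 °C] = -0.6887
  sulphur-dioxide contribution → 0.9534 μm/a
  chloride contribution → 0.8036 μm/a
  total first-year rate 1.757 μm/a
  mass loss = 1.757 μm/a × 7.14 g/cm³ = 12.54 g·m⁻²·a⁻¹
Ordering by g·m⁻²·a⁻¹: copper (14.1) > zinc (12.5)

zinc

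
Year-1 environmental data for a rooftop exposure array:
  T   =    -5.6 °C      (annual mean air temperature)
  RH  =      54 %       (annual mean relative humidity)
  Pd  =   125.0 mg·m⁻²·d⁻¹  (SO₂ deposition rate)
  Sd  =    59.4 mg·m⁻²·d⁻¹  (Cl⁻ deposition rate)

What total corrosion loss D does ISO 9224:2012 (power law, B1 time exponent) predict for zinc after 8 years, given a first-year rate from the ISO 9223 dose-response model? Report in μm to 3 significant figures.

D(8) = 4.81 μm

zinc: f(T) = +0.038·(T−10) [T≤10 °C] = -0.5928
  Pd branch = 0.0129·Pd^0.44·e^(0.046·RH+f) = 0.7154 μm/a
  Sd branch = 0.0175·Sd^0.57·e^(0.008·RH+0.085·T) = 0.1718 μm/a
  r_corr = 0.7154 + 0.1718 = 0.8872 μm/a
Long-term exponent b (ISO 9224 Table 2, B1) = 0.813
  D(8) = 0.8872 × 8^0.813 = 0.8872 × 5.423 = 4.811 μm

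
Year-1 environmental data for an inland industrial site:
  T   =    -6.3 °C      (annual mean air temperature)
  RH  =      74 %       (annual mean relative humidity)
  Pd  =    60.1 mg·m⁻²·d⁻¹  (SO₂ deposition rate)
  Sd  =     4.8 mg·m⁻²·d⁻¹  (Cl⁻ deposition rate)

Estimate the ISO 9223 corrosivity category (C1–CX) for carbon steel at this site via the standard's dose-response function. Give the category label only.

C2

carbon steel: temperature factor f = +0.150·(-16.3) = -2.4450
  SO₂ term: 1.77·60.1^0.52·exp(0.02·74-2.4450) = 5.674
  Cl⁻ term: 0.102·4.8^0.62·exp(0.033·74+0.04·-6.3) = 2.41
  r_corr = 5.674 + 2.41 = 8.084 μm/a
8.08 μm/a falls in (1.3, 25] for carbon steel → category C2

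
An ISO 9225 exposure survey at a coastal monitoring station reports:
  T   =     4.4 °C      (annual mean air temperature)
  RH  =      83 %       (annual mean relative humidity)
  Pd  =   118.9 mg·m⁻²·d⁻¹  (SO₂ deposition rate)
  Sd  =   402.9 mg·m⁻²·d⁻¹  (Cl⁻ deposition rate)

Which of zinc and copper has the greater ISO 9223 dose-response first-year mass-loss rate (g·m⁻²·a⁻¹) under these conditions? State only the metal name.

zinc: temperature factor f = +0.038·(-5.6) = -0.2128
  SO₂ term: 0.0129·118.9^0.44·exp(0.046·83-0.2128) = 3.885
  Sd branch = 0.0175·Sd^0.57·e^(0.008·RH+0.085·T) = 1.509 μm/a
  sum: 3.885 + 1.509 → r_corr = 5.394 μm/a
  mass loss = 5.394 μm/a × 7.14 g/cm³ = 38.52 g·m⁻²·a⁻¹
copper: T≤10 °C ⇒ hinge +0.126·(4.4−10) = -0.7056
  Pd branch = 0.0053·Pd^0.26·e^(0.059·RH+f) = 1.214 μm/a
  Cl⁻ term: 0.01025·402.9^0.27·exp(0.036·83+0.049·4.4) = 1.275
  r_corr = 1.214 + 1.275 = 2.489 μm/a
  mass loss = 2.489 μm/a × 8.96 g/cm³ = 22.3 g·m⁻²·a⁻¹
Ordering by g·m⁻²·a⁻¹: zinc (38.5) > copper (22.3)

zinc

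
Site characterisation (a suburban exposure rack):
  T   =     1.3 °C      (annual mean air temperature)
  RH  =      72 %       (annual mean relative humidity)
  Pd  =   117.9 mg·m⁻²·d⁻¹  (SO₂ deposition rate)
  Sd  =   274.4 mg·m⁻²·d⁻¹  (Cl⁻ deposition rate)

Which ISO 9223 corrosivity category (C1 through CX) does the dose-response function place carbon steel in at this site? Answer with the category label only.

carbon steel: T≤10 °C ⇒ hinge +0.150·(1.3−10) = -1.3050
  SO₂ term: 1.77·117.9^0.52·exp(0.02·72-1.3050) = 24.2
  Cl⁻ term: 0.102·274.4^0.62·exp(0.033·72+0.04·1.3) = 37.57
  r_corr = 24.2 + 37.57 = 61.77 μm/a
61.8 μm/a falls in (50, 80] for carbon steel → category C4

C4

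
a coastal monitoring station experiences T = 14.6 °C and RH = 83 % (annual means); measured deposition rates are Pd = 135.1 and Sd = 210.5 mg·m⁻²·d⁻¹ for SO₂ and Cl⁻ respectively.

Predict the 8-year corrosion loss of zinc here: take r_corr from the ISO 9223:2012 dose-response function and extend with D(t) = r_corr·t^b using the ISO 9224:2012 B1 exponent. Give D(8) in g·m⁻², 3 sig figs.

D(8) = 238 g·m⁻²

zinc: f(T) = -0.071·(T−10) [T>10 °C] = -0.3266
  SO₂ term: 0.0129·135.1^0.44·exp(0.046·83-0.3266) = 3.668
  Sd branch = 0.0175·Sd^0.57·e^(0.008·RH+0.085·T) = 2.481 μm/a
  sum: 3.668 + 2.481 → r_corr = 6.149 μm/a
Long-term exponent b (ISO 9224 Table 2, B1) = 0.813
  D(8) = 6.149 × 8^0.813 = 6.149 × 5.423 = 33.34 μm
  Mass loss = 33.34 μm × 7.14 g/cm³ = 238.1 g·m⁻²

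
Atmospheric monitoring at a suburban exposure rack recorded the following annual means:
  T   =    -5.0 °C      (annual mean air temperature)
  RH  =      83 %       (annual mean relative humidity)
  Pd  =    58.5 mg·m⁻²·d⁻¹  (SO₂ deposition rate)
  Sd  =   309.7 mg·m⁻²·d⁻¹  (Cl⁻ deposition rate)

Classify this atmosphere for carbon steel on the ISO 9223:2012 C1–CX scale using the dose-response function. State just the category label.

C4

carbon steel: temperature factor f = +0.150·(-15.0) = -2.2500
  sulphur-dioxide contribution → 8.141 μm/a
  chloride contribution → 45.25 μm/a
  total first-year rate 53.39 μm/a
ISO 9223 Table 2 (carbon steel): 50 < 53.4 ≤ 80 μm/a ⇒ C4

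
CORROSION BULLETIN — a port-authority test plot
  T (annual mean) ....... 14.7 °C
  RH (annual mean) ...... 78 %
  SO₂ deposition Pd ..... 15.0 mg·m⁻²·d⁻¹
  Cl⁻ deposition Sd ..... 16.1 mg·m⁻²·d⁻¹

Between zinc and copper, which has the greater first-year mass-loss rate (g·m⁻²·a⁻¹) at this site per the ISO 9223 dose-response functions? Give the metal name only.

copper

zinc: f(T) = -0.071·(T−10) [T>10 °C] = -0.3337
  SO₂ term: 0.0129·15.0^0.44·exp(0.046·78-0.3337) = 1.1
  Sd branch = 0.0175·Sd^0.57·e^(0.008·RH+0.085·T) = 0.5554 μm/a
  sum: 1.1 + 0.5554 → r_corr = 1.655 μm/a
  mass loss = 1.655 μm/a × 7.14 g/cm³ = 11.82 g·m⁻²·a⁻¹
copper: temperature factor f = -0.080·(4.7) = -0.3760
  SO₂ term: 0.0053·15.0^0.26·exp(0.059·78-0.3760) = 0.7335
  Cl⁻ term: 0.01025·16.1^0.27·exp(0.036·78+0.049·14.7) = 0.7394
  sum: 0.7335 + 0.7394 → r_corr = 1.473 μm/a
  mass loss = 1.473 μm/a × 8.96 g/cm³ = 13.2 g·m⁻²·a⁻¹
Ordering by g·m⁻²·a⁻¹: copper (13.2) > zinc (11.8)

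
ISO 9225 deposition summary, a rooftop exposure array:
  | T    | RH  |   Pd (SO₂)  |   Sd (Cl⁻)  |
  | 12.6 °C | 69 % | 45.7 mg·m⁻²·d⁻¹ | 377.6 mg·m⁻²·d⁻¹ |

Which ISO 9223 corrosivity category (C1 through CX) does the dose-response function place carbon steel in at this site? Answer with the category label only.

C5

carbon steel: temperature factor f = -0.054·(2.6) = -0.1404
  Pd branch = 1.77·Pd^0.52·e^(0.02·RH+f) = 44.62 μm/a
  Sd branch = 0.102·Sd^0.62·e^(0.033·RH+0.04·T) = 65.18 μm/a
  r_corr = 44.62 + 65.18 = 109.8 μm/a
Category bounds: 80…200 μm/a bracket r_corr ⇒ C5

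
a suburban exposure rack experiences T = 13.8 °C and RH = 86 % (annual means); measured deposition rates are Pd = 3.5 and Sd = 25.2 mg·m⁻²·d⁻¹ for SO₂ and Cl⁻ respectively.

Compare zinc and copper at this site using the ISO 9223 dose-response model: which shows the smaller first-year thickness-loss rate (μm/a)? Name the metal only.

zinc

zinc: f(T) = -0.071·(T−10) [T>10 °C] = -0.2698
  sulphur-dioxide contribution → 0.8931 μm/a
  chloride contribution → 0.708 μm/a
  ⇒ r_corr(zinc) = 1.601 μm/a
copper: f(T) = -0.080·(T−10) [T>10 °C] = -0.3040
  sulphur-dioxide contribution → 0.8656 μm/a
  chloride contribution → 1.065 μm/a
  ⇒ r_corr(copper) = 1.931 μm/a
Ordering by μm/a: copper (1.93) > zinc (1.6)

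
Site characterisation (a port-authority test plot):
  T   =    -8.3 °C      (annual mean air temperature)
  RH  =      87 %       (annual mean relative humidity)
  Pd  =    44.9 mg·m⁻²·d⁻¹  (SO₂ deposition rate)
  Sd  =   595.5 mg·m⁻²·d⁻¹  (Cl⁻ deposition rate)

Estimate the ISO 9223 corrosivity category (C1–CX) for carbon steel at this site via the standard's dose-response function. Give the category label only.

carbon steel: T≤10 °C ⇒ hinge +0.150·(-8.3−10) = -2.7450
  sulphur-dioxide contribution → 4.685 μm/a
  chloride contribution → 67.87 μm/a
  total first-year rate 72.56 μm/a
ISO 9223 Table 2 (carbon steel): 50 < 72.6 ≤ 80 μm/a ⇒ C4

C4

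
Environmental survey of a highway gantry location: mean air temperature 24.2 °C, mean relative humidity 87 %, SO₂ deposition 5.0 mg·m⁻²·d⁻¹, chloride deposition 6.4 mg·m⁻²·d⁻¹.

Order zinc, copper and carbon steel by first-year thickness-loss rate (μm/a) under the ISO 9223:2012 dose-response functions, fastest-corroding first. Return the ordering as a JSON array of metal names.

["carbon steel", "copper", "zinc"]

zinc: f(T) = -0.071·(T−10) [T>10 °C] = -1.0082
  SO₂ term: 0.0129·5.0^0.44·exp(0.046·87-1.0082) = 0.5228
  Cl⁻ term: 0.0175·6.4^0.57·exp(0.008·87+0.085·24.2) = 0.791
  sum: 0.5228 + 0.791 → r_corr = 1.314 μm/a
copper: f(T) = -0.080·(T−10) [T>10 °C] = -1.1360
  Pd branch = 0.0053·Pd^0.26·e^(0.059·RH+f) = 0.4384 μm/a
  Cl⁻ term: 0.01025·6.4^0.27·exp(0.036·87+0.049·24.2) = 1.269
  sum: 0.4384 + 1.269 → r_corr = 1.708 μm/a
carbon steel: f(T) = -0.054·(T−10) [T>10 °C] = -0.7668
  SO₂ term: 1.77·5.0^0.52·exp(0.02·87-0.7668) = 10.82
  Cl⁻ term: 0.102·6.4^0.62·exp(0.033·87+0.04·24.2) = 14.99
  sum: 10.82 + 14.99 → r_corr = 25.8 μm/a
Ordering by μm/a: carbon steel (25.8) > copper (1.71) > zinc (1.31)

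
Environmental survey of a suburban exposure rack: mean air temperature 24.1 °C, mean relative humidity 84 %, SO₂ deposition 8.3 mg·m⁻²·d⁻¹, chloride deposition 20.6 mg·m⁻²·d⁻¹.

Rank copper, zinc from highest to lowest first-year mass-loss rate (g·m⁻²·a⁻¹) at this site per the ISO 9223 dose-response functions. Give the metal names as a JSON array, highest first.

copper: f(T) = -0.080·(T−10) [T>10 °C] = -1.1280
  Pd branch = 0.0053·Pd^0.26·e^(0.059·RH+f) = 0.4224 μm/a
  Cl⁻ term: 0.01025·20.6^0.27·exp(0.036·84+0.049·24.1) = 1.555
  r_corr = 0.4224 + 1.555 = 1.977 μm/a
  mass loss = 1.977 μm/a × 8.96 g/cm³ = 17.71 g·m⁻²·a⁻¹
zinc: f(T) = -0.071·(T−10) [T>10 °C] = -1.0011
  SO₂ term: 0.0129·8.3^0.44·exp(0.046·84-1.0011) = 0.5732
  Sd branch = 0.0175·Sd^0.57·e^(0.008·RH+0.085·T) = 1.491 μm/a
  sum: 0.5732 + 1.491 → r_corr = 2.064 μm/a
  mass loss = 2.064 μm/a × 7.14 g/cm³ = 14.74 g·m⁻²·a⁻¹
Ordering by g·m⁻²·a⁻¹: copper (17.7) > zinc (14.7)

["copper", "zinc"]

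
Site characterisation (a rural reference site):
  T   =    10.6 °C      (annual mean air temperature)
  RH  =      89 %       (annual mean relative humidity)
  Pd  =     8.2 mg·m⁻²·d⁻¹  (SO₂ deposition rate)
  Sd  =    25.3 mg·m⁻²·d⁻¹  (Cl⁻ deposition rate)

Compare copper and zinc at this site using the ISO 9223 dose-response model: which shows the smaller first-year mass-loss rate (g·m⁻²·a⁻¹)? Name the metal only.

copper: temperature factor f = -0.080·(0.6) = -0.0480
  sulphur-dioxide contribution → 1.665 μm/a
  chloride contribution → 1.015 μm/a
  total first-year rate 2.681 μm/a
  mass loss = 2.681 μm/a × 8.96 g/cm³ = 24.02 g·m⁻²·a⁻¹
zinc: f(T) = -0.071·(T−10) [T>10 °C] = -0.0426
  sulphur-dioxide contribution → 1.871 μm/a
  chloride contribution → 0.5538 μm/a
  total first-year rate 2.425 μm/a
  mass loss = 2.425 μm/a × 7.14 g/cm³ = 17.32 g·m⁻²·a⁻¹
Ordering by g·m⁻²·a⁻¹: copper (24) > zinc (17.3)

zinc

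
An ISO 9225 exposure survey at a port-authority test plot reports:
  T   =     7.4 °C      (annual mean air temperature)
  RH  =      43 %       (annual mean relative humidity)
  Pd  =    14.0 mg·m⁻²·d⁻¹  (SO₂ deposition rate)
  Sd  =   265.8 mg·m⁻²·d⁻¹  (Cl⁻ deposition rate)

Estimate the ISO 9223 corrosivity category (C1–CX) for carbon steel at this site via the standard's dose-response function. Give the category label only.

carbon steel: temperature factor f = +0.150·(-2.6) = -0.3900
  Pd branch = 1.77·Pd^0.52·e^(0.02·RH+f) = 11.17 μm/a
  Cl⁻ term: 0.102·265.8^0.62·exp(0.033·43+0.04·7.4) = 18.06
  r_corr = 11.17 + 18.06 = 29.23 μm/a
Category bounds: 25…50 μm/a bracket r_corr ⇒ C3

C3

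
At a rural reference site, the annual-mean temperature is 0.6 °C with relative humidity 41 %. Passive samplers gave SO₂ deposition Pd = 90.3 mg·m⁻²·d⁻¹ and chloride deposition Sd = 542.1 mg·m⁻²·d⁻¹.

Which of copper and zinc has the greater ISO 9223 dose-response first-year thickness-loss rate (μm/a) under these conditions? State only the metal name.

zinc

copper: temperature factor f = +0.126·(-9.4) = -1.1844
  Pd branch = 0.0053·Pd^0.26·e^(0.059·RH+f) = 0.05874 μm/a
  Cl⁻ term: 0.01025·542.1^0.27·exp(0.036·41+0.049·0.6) = 0.2528
  r_corr = 0.05874 + 0.2528 = 0.3115 μm/a
zinc: T≤10 °C ⇒ hinge +0.038·(0.6−10) = -0.3572
  Pd branch = 0.0129·Pd^0.44·e^(0.046·RH+f) = 0.4316 μm/a
  Cl⁻ term: 0.0175·542.1^0.57·exp(0.008·41+0.085·0.6) = 0.9248
  r_corr = 0.4316 + 0.9248 = 1.356 μm/a
Ordering by μm/a: zinc (1.36) > copper (0.312)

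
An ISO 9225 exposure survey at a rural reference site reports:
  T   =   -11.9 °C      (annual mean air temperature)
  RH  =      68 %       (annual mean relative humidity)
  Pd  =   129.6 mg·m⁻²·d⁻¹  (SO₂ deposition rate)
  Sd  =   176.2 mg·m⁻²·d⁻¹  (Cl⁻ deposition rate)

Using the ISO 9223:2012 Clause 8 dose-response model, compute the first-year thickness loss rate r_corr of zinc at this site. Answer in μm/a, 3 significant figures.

zinc: temperature factor f = +0.038·(-21.9) = -0.8322
  sulphur-dioxide contribution → 1.089 μm/a
  chloride contribution → 0.209 μm/a
  ⇒ r_corr(zinc) = 1.298 μm/a

r_corr = 1.30 μm/a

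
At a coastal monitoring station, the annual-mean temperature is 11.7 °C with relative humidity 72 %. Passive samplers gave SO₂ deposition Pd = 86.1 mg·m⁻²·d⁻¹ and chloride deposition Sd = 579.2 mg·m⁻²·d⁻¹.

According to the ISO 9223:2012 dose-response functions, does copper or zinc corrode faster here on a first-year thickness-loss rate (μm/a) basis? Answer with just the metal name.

copper: f(T) = -0.080·(T−10) [T>10 °C] = -0.1360
  Pd branch = 0.0053·Pd^0.26·e^(0.059·RH+f) = 1.031 μm/a
  Sd branch = 0.01025·Sd^0.27·e^(0.036·RH+0.049·T) = 1.353 μm/a
  r_corr = 1.031 + 1.353 = 2.384 μm/a
zinc: temperature factor f = -0.071·(1.7) = -0.1207
  SO₂ term: 0.0129·86.1^0.44·exp(0.046·72-0.1207) = 2.228
  Cl⁻ term: 0.0175·579.2^0.57·exp(0.008·72+0.085·11.7) = 3.162
  r_corr = 2.228 + 3.162 = 5.39 μm/a
Ordering by μm/a: zinc (5.39) > copper (2.38)

zinc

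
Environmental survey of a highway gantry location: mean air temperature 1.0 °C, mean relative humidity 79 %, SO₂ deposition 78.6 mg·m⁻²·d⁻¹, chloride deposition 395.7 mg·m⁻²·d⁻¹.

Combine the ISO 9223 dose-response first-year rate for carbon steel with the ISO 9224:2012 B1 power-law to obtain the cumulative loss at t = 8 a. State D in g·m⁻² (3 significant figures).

carbon steel: T≤10 °C ⇒ hinge +0.150·(1.0−10) = -1.3500
  SO₂ term: 1.77·78.6^0.52·exp(0.02·79-1.3500) = 21.55
  Sd branch = 0.102·Sd^0.62·e^(0.033·RH+0.04·T) = 58.69 μm/a
  r_corr = 21.55 + 58.69 = 80.24 μm/a
Long-term exponent b (ISO 9224 Table 2, B1) = 0.523
  D(8) = 80.24 × 8^0.523 = 80.24 × 2.967 = 238.1 μm
  Mass loss = 238.1 μm × 7.85 g/cm³ = 1869 g·m⁻²

D(8) = 1.87e+03 g·m⁻²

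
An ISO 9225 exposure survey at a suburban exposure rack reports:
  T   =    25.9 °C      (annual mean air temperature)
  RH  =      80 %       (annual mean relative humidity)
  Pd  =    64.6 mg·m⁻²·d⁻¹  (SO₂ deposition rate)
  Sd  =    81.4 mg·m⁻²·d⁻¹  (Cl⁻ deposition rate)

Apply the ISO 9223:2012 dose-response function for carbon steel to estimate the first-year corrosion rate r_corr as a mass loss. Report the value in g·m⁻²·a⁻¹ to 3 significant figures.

carbon steel: temperature factor f = -0.054·(15.9) = -0.8586
  Pd branch = 1.77·Pd^0.52·e^(0.02·RH+f) = 32.45 μm/a
  Cl⁻ term: 0.102·81.4^0.62·exp(0.033·80+0.04·25.9) = 61.61
  r_corr = 32.45 + 61.61 = 94.07 μm/a
Convert to mass loss: 94.07 μm/a × 7.85 g/cm³ = 738.4 g·m⁻²·a⁻¹

r_corr = 738 g·m⁻²·a⁻¹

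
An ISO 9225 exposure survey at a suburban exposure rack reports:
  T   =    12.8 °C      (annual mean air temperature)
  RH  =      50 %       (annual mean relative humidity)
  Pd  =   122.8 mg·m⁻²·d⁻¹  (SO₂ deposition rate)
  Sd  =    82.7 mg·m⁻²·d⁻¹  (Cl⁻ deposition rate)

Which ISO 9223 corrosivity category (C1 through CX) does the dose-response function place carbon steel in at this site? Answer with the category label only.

C4

carbon steel: temperature factor f = -0.054·(2.8) = -0.1512
  sulphur-dioxide contribution → 50.46 μm/a
  chloride contribution → 13.69 μm/a
  total first-year rate 64.15 μm/a
Category bounds: 50…80 μm/a bracket r_corr ⇒ C4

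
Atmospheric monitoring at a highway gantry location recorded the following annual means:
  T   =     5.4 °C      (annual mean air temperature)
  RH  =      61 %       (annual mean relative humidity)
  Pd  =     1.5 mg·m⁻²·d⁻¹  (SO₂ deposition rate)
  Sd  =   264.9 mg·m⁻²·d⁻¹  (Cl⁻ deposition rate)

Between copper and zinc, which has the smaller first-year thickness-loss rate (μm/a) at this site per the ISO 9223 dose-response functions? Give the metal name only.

copper: T≤10 °C ⇒ hinge +0.126·(5.4−10) = -0.5796
  sulphur-dioxide contribution → 0.1206 μm/a
  chloride contribution → 0.5415 μm/a
  ⇒ r_corr(copper) = 0.6621 μm/a
zinc: f(T) = +0.038·(T−10) [T≤10 °C] = -0.1748
  sulphur-dioxide contribution → 0.2142 μm/a
  chloride contribution → 1.085 μm/a
  ⇒ r_corr(zinc) = 1.299 μm/a
Ordering by μm/a: zinc (1.3) > copper (0.662)

copper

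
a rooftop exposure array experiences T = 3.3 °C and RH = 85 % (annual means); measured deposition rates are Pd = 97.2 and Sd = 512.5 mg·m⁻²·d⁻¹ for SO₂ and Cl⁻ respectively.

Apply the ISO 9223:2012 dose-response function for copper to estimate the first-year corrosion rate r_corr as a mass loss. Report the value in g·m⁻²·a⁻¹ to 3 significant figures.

r_corr = 22.5 g·m⁻²·a⁻¹

copper: f(T) = +0.126·(T−10) [T≤10 °C] = -0.8442
  SO₂ term: 0.0053·97.2^0.26·exp(0.059·85-0.8442) = 1.128
  Cl⁻ term: 0.01025·512.5^0.27·exp(0.036·85+0.049·3.3) = 1.385
  sum: 1.128 + 1.385 → r_corr = 2.513 μm/a
Convert to mass loss: 2.513 μm/a × 8.96 g/cm³ = 22.52 g·m⁻²·a⁻¹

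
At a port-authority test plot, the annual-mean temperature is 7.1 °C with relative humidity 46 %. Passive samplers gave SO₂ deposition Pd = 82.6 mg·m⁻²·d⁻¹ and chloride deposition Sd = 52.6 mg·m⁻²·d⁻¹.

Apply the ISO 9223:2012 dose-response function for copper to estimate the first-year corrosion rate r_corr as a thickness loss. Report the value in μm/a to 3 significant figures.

r_corr = 0.397 μm/a

copper: T≤10 °C ⇒ hinge +0.126·(7.1−10) = -0.3654
  SO₂ term: 0.0053·82.6^0.26·exp(0.059·46-0.3654) = 0.1749
  Sd branch = 0.01025·Sd^0.27·e^(0.036·RH+0.049·T) = 0.2217 μm/a
  sum: 0.1749 + 0.2217 → r_corr = 0.3965 μm/a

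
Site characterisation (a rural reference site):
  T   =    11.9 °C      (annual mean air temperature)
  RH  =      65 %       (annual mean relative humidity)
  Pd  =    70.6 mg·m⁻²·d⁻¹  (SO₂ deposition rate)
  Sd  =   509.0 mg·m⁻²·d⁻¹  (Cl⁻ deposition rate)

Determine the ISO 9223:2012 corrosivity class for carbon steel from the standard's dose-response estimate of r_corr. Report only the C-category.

C5

carbon steel: T>10 °C ⇒ hinge -0.054·(11.9−10) = -0.1026
  SO₂ term: 1.77·70.6^0.52·exp(0.02·65-0.1026) = 53.63
  Sd branch = 0.102·Sd^0.62·e^(0.033·RH+0.04·T) = 66.84 μm/a
  sum: 53.63 + 66.84 → r_corr = 120.5 μm/a
120 μm/a falls in (80, 200] for carbon steel → category C5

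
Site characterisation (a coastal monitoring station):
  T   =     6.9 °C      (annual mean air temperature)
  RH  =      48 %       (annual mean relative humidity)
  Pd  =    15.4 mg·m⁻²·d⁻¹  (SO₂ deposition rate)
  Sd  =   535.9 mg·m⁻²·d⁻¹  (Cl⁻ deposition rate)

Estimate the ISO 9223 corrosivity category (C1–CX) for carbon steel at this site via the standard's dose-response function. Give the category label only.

carbon steel: f(T) = +0.150·(T−10) [T≤10 °C] = -0.4650
  sulphur-dioxide contribution → 12.04 μm/a
  chloride contribution → 32.24 μm/a
  ⇒ r_corr(carbon steel) = 44.28 μm/a
44.3 μm/a falls in (25, 50] for carbon steel → category C3

C3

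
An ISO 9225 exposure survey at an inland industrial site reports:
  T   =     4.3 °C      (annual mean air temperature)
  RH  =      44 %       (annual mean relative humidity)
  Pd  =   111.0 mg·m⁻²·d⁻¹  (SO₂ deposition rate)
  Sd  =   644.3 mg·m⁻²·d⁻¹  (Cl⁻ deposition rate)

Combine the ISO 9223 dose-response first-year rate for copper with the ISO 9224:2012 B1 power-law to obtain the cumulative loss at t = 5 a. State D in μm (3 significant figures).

copper: T≤10 °C ⇒ hinge +0.126·(4.3−10) = -0.7182
  Pd branch = 0.0053·Pd^0.26·e^(0.059·RH+f) = 0.1179 μm/a
  Sd branch = 0.01025·Sd^0.27·e^(0.036·RH+0.049·T) = 0.3537 μm/a
  sum: 0.1179 + 0.3537 → r_corr = 0.4716 μm/a
ISO 9224: D(t) = r_corr · t^b with b = 0.667 (copper, B1)
  D(5) = 0.4716 × 5^0.667 = 0.4716 × 2.926 = 1.38 μm

D(5) = 1.38 μm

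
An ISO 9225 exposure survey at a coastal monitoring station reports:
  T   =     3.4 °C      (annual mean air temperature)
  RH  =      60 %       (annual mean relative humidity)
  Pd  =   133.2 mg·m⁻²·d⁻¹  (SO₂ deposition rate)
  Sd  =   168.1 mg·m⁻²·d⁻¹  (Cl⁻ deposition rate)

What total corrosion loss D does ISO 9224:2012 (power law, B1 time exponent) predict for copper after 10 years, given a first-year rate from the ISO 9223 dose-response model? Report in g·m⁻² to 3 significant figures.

D(10) = 29.2 g·m⁻²

copper: f(T) = +0.126·(T−10) [T≤10 °C] = -0.8316
  SO₂ term: 0.0053·133.2^0.26·exp(0.059·60-0.8316) = 0.2837
  Sd branch = 0.01025·Sd^0.27·e^(0.036·RH+0.049·T) = 0.4188 μm/a
  sum: 0.2837 + 0.4188 → r_corr = 0.7026 μm/a
Power-law: D(10) = r_corr · 10^0.667
  D(10) = 0.7026 × 10^0.667 = 0.7026 × 4.645 = 3.264 μm
  Mass loss = 3.264 μm × 8.96 g/cm³ = 29.24 g·m⁻²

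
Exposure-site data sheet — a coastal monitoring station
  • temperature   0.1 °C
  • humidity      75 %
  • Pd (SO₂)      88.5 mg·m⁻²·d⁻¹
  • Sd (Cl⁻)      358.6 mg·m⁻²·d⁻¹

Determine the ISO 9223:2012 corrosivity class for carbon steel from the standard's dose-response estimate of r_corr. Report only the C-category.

C4

carbon steel: temperature factor f = +0.150·(-9.9) = -1.4850
  Pd branch = 1.77·Pd^0.52·e^(0.02·RH+f) = 18.49 μm/a
  Sd branch = 0.102·Sd^0.62·e^(0.033·RH+0.04·T) = 46.67 μm/a
  r_corr = 18.49 + 46.67 = 65.16 μm/a
65.2 μm/a falls in (50, 80] for carbon steel → category C4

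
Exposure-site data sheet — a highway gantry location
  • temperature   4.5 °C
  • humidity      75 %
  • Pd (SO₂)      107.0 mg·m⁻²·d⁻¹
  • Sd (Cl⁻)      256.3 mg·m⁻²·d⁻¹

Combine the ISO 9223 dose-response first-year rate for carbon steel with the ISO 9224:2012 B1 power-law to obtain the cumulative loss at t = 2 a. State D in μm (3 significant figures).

carbon steel: f(T) = +0.150·(T−10) [T≤10 °C] = -0.8250
  SO₂ term: 1.77·107.0^0.52·exp(0.02·75-0.8250) = 39.48
  Cl⁻ term: 0.102·256.3^0.62·exp(0.033·75+0.04·4.5) = 45.19
  r_corr = 39.48 + 45.19 = 84.68 μm/a
Long-term exponent b (ISO 9224 Table 2, B1) = 0.523
  D(2) = 84.68 × 2^0.523 = 84.68 × 1.437 = 121.7 μm

D(2) = 122 μm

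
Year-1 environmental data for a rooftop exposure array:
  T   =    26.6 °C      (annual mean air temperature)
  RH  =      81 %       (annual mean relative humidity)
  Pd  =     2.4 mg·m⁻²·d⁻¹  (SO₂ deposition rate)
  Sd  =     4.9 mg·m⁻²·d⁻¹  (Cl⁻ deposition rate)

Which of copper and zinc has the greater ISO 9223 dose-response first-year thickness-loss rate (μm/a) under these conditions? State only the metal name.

copper: f(T) = -0.080·(T−10) [T>10 °C] = -1.3280
  Pd branch = 0.0053·Pd^0.26·e^(0.059·RH+f) = 0.2098 μm/a
  Cl⁻ term: 0.01025·4.9^0.27·exp(0.036·81+0.049·26.6) = 1.07
  sum: 0.2098 + 1.07 → r_corr = 1.28 μm/a
zinc: T>10 °C ⇒ hinge -0.071·(26.6−10) = -1.1786
  Pd branch = 0.0129·Pd^0.44·e^(0.046·RH+f) = 0.2422 μm/a
  Cl⁻ term: 0.0175·4.9^0.57·exp(0.008·81+0.085·26.6) = 0.794
  r_corr = 0.2422 + 0.794 = 1.036 μm/a
Ordering by μm/a: copper (1.28) > zinc (1.04)

copper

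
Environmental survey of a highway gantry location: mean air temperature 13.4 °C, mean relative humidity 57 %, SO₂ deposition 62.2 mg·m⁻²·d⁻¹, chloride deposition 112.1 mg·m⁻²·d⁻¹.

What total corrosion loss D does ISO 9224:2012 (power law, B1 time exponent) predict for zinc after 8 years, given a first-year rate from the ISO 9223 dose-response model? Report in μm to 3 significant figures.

D(8) = 11.5 μm

zinc: temperature factor f = -0.071·(3.4) = -0.2414
  sulphur-dioxide contribution → 0.8585 μm/a
  chloride contribution → 1.271 μm/a
  total first-year rate 2.129 μm/a
Long-term exponent b (ISO 9224 Table 2, B1) = 0.813
  D(8) = 2.129 × 8^0.813 = 2.129 × 5.423 = 11.55 μm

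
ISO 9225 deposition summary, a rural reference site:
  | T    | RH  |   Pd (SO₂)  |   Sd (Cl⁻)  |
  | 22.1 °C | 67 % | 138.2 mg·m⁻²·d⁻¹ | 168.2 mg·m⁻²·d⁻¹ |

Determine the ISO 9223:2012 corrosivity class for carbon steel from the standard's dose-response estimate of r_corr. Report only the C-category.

C5

carbon steel: f(T) = -0.054·(T−10) [T>10 °C] = -0.6534
  Pd branch = 1.77·Pd^0.52·e^(0.02·RH+f) = 45.63 μm/a
  Cl⁻ term: 0.102·168.2^0.62·exp(0.033·67+0.04·22.1) = 54.04
  sum: 45.63 + 54.04 → r_corr = 99.67 μm/a
Category bounds: 80…200 μm/a bracket r_corr ⇒ C5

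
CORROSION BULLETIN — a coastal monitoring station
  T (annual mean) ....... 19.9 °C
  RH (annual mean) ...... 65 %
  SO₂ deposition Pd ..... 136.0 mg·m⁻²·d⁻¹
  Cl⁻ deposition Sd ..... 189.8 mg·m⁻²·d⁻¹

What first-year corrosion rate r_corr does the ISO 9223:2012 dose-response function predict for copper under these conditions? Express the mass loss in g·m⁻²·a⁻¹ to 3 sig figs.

r_corr = 14.0 g·m⁻²·a⁻¹

copper: temperature factor f = -0.080·(9.9) = -0.7920
  Pd branch = 0.0053·Pd^0.26·e^(0.059·RH+f) = 0.3986 μm/a
  Sd branch = 0.01025·Sd^0.27·e^(0.036·RH+0.049·T) = 1.163 μm/a
  r_corr = 0.3986 + 1.163 = 1.562 μm/a
Convert to mass loss: 1.562 μm/a × 8.96 g/cm³ = 13.99 g·m⁻²·a⁻¹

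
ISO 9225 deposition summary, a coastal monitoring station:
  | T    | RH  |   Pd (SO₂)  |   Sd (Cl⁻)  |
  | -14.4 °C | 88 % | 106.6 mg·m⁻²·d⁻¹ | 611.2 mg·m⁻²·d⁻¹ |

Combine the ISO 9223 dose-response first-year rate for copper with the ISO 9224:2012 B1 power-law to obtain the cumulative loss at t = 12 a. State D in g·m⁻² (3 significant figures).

copper: temperature factor f = +0.126·(-24.4) = -3.0744
  Pd branch = 0.0053·Pd^0.26·e^(0.059·RH+f) = 0.1483 μm/a
  Sd branch = 0.01025·Sd^0.27·e^(0.036·RH+0.049·T) = 0.6798 μm/a
  r_corr = 0.1483 + 0.6798 = 0.8281 μm/a
Long-term exponent b (ISO 9224 Table 2, B1) = 0.667
  D(12) = 0.8281 × 12^0.667 = 0.8281 × 5.246 = 4.344 μm
  Mass loss = 4.344 μm × 8.96 g/cm³ = 38.92 g·m⁻²

D(12) = 38.9 g·m⁻²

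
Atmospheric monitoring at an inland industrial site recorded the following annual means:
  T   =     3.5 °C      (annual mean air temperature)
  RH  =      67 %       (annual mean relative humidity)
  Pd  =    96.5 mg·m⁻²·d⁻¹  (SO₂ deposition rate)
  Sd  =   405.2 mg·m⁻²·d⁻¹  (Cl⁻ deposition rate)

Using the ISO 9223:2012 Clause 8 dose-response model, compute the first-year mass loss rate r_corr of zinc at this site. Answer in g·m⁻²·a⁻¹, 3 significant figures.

zinc: f(T) = +0.038·(T−10) [T≤10 °C] = -0.2470
  SO₂ term: 0.0129·96.5^0.44·exp(0.046·67-0.2470) = 1.641
  Sd branch = 0.0175·Sd^0.57·e^(0.008·RH+0.085·T) = 1.234 μm/a
  r_corr = 1.641 + 1.234 = 2.875 μm/a
Convert to mass loss: 2.875 μm/a × 7.14 g/cm³ = 20.53 g·m⁻²·a⁻¹

r_corr = 20.5 g·m⁻²·a⁻¹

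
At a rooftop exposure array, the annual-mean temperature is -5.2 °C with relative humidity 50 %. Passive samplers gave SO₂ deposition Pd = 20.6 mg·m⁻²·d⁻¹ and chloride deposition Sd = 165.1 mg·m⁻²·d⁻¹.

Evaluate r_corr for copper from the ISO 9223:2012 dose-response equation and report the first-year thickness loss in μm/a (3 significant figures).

copper: temperature factor f = +0.126·(-15.2) = -1.9152
  Pd branch = 0.0053·Pd^0.26·e^(0.059·RH+f) = 0.03276 μm/a
  Sd branch = 0.01025·Sd^0.27·e^(0.036·RH+0.049·T) = 0.1908 μm/a
  r_corr = 0.03276 + 0.1908 = 0.2236 μm/a

r_corr = 0.224 μm/a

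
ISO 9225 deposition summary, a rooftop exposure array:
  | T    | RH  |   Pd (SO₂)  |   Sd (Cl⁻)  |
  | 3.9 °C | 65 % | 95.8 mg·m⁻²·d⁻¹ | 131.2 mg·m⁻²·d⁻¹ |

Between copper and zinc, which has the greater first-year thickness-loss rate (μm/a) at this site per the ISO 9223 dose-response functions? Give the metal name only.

zinc

copper: T≤10 °C ⇒ hinge +0.126·(3.9−10) = -0.7686
  SO₂ term: 0.0053·95.8^0.26·exp(0.059·65-0.7686) = 0.3725
  Cl⁻ term: 0.01025·131.2^0.27·exp(0.036·65+0.049·3.9) = 0.4806
  r_corr = 0.3725 + 0.4806 = 0.8531 μm/a
zinc: f(T) = +0.038·(T−10) [T≤10 °C] = -0.2318
  Pd branch = 0.0129·Pd^0.44·e^(0.046·RH+f) = 1.514 μm/a
  Sd branch = 0.0175·Sd^0.57·e^(0.008·RH+0.085·T) = 0.6608 μm/a
  r_corr = 1.514 + 0.6608 = 2.175 μm/a
Ordering by μm/a: zinc (2.18) > copper (0.853)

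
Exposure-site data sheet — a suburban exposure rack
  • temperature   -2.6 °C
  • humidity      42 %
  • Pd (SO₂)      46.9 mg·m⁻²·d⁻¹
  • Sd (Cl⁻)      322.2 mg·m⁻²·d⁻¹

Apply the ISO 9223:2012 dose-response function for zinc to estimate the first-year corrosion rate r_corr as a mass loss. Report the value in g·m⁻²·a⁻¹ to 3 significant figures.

r_corr = 5.91 g·m⁻²·a⁻¹

zinc: temperature factor f = +0.038·(-12.6) = -0.4788
  SO₂ term: 0.0129·46.9^0.44·exp(0.046·42-0.4788) = 0.2999
  Cl⁻ term: 0.0175·322.2^0.57·exp(0.008·42+0.085·-2.6) = 0.528
  r_corr = 0.2999 + 0.528 = 0.8279 μm/a
Convert to mass loss: 0.8279 μm/a × 7.14 g/cm³ = 5.911 g·m⁻²·a⁻¹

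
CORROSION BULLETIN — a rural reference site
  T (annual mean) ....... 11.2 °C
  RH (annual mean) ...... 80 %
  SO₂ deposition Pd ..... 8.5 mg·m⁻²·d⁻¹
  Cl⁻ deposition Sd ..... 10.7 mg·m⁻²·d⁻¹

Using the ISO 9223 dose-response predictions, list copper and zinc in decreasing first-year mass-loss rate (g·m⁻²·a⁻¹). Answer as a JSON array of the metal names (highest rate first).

["copper", "zinc"]

copper: f(T) = -0.080·(T−10) [T>10 °C] = -0.0960
  Pd branch = 0.0053·Pd^0.26·e^(0.059·RH+f) = 0.9421 μm/a
  Cl⁻ term: 0.01025·10.7^0.27·exp(0.036·80+0.049·11.2) = 0.5995
  sum: 0.9421 + 0.5995 → r_corr = 1.542 μm/a
  mass loss = 1.542 μm/a × 8.96 g/cm³ = 13.81 g·m⁻²·a⁻¹
zinc: temperature factor f = -0.071·(1.2) = -0.0852
  Pd branch = 0.0129·Pd^0.44·e^(0.046·RH+f) = 1.204 μm/a
  Sd branch = 0.0175·Sd^0.57·e^(0.008·RH+0.085·T) = 0.332 μm/a
  r_corr = 1.204 + 0.332 = 1.536 μm/a
  mass loss = 1.536 μm/a × 7.14 g/cm³ = 10.97 g·m⁻²·a⁻¹
Ordering by g·m⁻²·a⁻¹: copper (13.8) > zinc (11)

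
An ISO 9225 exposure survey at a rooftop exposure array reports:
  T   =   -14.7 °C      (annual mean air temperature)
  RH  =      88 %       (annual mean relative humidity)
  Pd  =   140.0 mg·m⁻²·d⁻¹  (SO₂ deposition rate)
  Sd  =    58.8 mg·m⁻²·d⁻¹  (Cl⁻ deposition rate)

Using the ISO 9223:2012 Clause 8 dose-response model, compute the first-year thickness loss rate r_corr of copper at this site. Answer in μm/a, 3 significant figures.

copper: T≤10 °C ⇒ hinge +0.126·(-14.7−10) = -3.1122
  sulphur-dioxide contribution → 0.1533 μm/a
  chloride contribution → 0.356 μm/a
  total first-year rate 0.5093 μm/a

r_corr = 0.509 μm/a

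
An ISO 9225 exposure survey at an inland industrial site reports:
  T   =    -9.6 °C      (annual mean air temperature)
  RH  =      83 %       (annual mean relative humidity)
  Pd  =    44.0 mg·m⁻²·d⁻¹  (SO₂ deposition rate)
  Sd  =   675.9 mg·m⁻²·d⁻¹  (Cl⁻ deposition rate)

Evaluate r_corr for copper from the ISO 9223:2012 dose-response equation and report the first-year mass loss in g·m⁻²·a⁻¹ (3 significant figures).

copper: T≤10 °C ⇒ hinge +0.126·(-9.6−10) = -2.4696
  SO₂ term: 0.0053·44.0^0.26·exp(0.059·83-2.4696) = 0.1606
  Sd branch = 0.01025·Sd^0.27·e^(0.036·RH+0.049·T) = 0.7382 μm/a
  r_corr = 0.1606 + 0.7382 = 0.8988 μm/a
Convert to mass loss: 0.8988 μm/a × 8.96 g/cm³ = 8.053 g·m⁻²·a⁻¹

r_corr = 8.05 g·m⁻²·a⁻¹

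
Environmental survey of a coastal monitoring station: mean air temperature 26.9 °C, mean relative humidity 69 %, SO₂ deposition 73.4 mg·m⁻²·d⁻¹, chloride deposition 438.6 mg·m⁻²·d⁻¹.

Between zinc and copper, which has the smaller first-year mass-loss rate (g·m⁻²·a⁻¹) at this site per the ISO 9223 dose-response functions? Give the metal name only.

zinc: f(T) = -0.071·(T−10) [T>10 °C] = -1.1999
  SO₂ term: 0.0129·73.4^0.44·exp(0.046·69-1.1999) = 0.6149
  Cl⁻ term: 0.0175·438.6^0.57·exp(0.008·69+0.085·26.9) = 9.589
  r_corr = 0.6149 + 9.589 = 10.2 μm/a
  mass loss = 10.2 μm/a × 7.14 g/cm³ = 72.85 g·m⁻²·a⁻¹
copper: f(T) = -0.080·(T−10) [T>10 °C] = -1.3520
  Pd branch = 0.0053·Pd^0.26·e^(0.059·RH+f) = 0.2456 μm/a
  Cl⁻ term: 0.01025·438.6^0.27·exp(0.036·69+0.049·26.9) = 2.373
  sum: 0.2456 + 2.373 → r_corr = 2.619 μm/a
  mass loss = 2.619 μm/a × 8.96 g/cm³ = 23.46 g·m⁻²·a⁻¹
Ordering by g·m⁻²·a⁻¹: zinc (72.9) > copper (23.5)

copper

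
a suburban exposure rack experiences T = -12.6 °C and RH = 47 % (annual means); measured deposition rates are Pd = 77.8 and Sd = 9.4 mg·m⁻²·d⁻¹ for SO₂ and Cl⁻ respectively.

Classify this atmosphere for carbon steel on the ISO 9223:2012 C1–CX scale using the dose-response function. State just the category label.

C2

carbon steel: f(T) = +0.150·(T−10) [T≤10 °C] = -3.3900
  Pd branch = 1.77·Pd^0.52·e^(0.02·RH+f) = 1.47 μm/a
  Cl⁻ term: 0.102·9.4^0.62·exp(0.033·47+0.04·-12.6) = 1.166
  sum: 1.47 + 1.166 → r_corr = 2.636 μm/a
ISO 9223 Table 2 (carbon steel): 1.3 < 2.64 ≤ 25 μm/a ⇒ C2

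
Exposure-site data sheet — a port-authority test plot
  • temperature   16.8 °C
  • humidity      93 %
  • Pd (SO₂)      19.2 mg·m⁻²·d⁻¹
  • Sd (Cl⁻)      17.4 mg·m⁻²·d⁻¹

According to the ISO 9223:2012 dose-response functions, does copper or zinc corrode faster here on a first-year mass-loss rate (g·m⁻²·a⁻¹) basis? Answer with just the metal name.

copper: temperature factor f = -0.080·(6.8) = -0.5440
  SO₂ term: 0.0053·19.2^0.26·exp(0.059·93-0.5440) = 1.602
  Cl⁻ term: 0.01025·17.4^0.27·exp(0.036·93+0.049·16.8) = 1.436
  sum: 1.602 + 1.436 → r_corr = 3.038 μm/a
  mass loss = 3.038 μm/a × 8.96 g/cm³ = 27.22 g·m⁻²·a⁻¹
zinc: f(T) = -0.071·(T−10) [T>10 °C] = -0.4828
  SO₂ term: 0.0129·19.2^0.44·exp(0.046·93-0.4828) = 2.106
  Cl⁻ term: 0.0175·17.4^0.57·exp(0.008·93+0.085·16.8) = 0.7824
  sum: 2.106 + 0.7824 → r_corr = 2.889 μm/a
  mass loss = 2.889 μm/a × 7.14 g/cm³ = 20.62 g·m⁻²·a⁻¹
Ordering by g·m⁻²·a⁻¹: copper (27.2) > zinc (20.6)

copper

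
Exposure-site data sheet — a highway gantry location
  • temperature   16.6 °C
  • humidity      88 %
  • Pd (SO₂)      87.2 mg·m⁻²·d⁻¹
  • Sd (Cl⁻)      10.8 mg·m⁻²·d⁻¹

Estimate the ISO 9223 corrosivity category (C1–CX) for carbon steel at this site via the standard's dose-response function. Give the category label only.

C5

carbon steel: temperature factor f = -0.054·(6.6) = -0.3564
  SO₂ term: 1.77·87.2^0.52·exp(0.02·88-0.3564) = 73.56
  Cl⁻ term: 0.102·10.8^0.62·exp(0.033·88+0.04·16.6) = 15.81
  sum: 73.56 + 15.81 → r_corr = 89.36 μm/a
Category bounds: 80…200 μm/a bracket r_corr ⇒ C5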